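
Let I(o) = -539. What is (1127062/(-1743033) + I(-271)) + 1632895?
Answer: 2845249248686/1743033 ≈ 1.6324e+6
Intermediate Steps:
(1127062/(-1743033) + I(-271)) + 1632895 = (1127062/(-1743033) - 539) + 1632895 = (1127062*(-1/1743033) - 539) + 1632895 = (-1127062/1743033 - 539) + 1632895 = -940621849/1743033 + 1632895 = 2845249248686/1743033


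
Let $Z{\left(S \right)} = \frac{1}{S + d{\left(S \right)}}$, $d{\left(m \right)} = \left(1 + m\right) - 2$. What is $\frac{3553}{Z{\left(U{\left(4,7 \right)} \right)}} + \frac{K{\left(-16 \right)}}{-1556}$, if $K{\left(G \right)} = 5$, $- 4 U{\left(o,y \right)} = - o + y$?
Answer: $- \frac{13821175}{1556} \approx -8882.5$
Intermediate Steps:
$U{\left(o,y \right)} = - \frac{y}{4} + \frac{o}{4}$ ($U{\left(o,y \right)} = - \frac{- o + y}{4} = - \frac{y - o}{4} = - \frac{y}{4} + \frac{o}{4}$)
$d{\left(m \right)} = -1 + m$
$Z{\left(S \right)} = \frac{1}{-1 + 2 S}$ ($Z{\left(S \right)} = \frac{1}{S + \left(-1 + S\right)} = \frac{1}{-1 + 2 S}$)
$\frac{3553}{Z{\left(U{\left(4,7 \right)} \right)}} + \frac{K{\left(-16 \right)}}{-1556} = \frac{3553}{\frac{1}{-1 + 2 \left(\left(- \frac{1}{4}\right) 7 + \frac{1}{4} \cdot 4\right)}} + \frac{5}{-1556} = \frac{3553}{\frac{1}{-1 + 2 \left(- \frac{7}{4} + 1\right)}} + 5 \left(- \frac{1}{1556}\right) = \frac{3553}{\frac{1}{-1 + 2 \left(- \frac{3}{4}\right)}} - \frac{5}{1556} = \frac{3553}{\frac{1}{-1 - \frac{3}{2}}} - \frac{5}{1556} = \frac{3553}{\frac{1}{- \frac{5}{2}}} - \frac{5}{1556} = \frac{3553}{- \frac{2}{5}} - \frac{5}{1556} = 3553 \left(- \frac{5}{2}\right) - \frac{5}{1556} = - \frac{17765}{2} - \frac{5}{1556} = - \frac{13821175}{1556}$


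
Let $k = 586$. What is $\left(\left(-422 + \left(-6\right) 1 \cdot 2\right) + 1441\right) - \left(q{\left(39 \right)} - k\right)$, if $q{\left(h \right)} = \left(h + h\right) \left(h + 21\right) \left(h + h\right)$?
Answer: $-363447$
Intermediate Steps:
$q{\left(h \right)} = 4 h^{2} \left(21 + h\right)$ ($q{\left(h \right)} = 2 h \left(21 + h\right) 2 h = 4 h^{2} \left(21 + h\right)$)
$\left(\left(-422 + \left(-6\right) 1 \cdot 2\right) + 1441\right) - \left(q{\left(39 \right)} - k\right) = \left(\left(-422 + \left(-6\right) 1 \cdot 2\right) + 1441\right) - \left(4 \cdot 39^{2} \left(21 + 39\right) - 586\right) = \left(\left(-422 - 12\right) + 1441\right) - \left(4 \cdot 1521 \cdot 60 - 586\right) = \left(\left(-422 - 12\right) + 1441\right) - \left(365040 - 586\right) = \left(-434 + 1441\right) - 364454 = 1007 - 364454 = -363447$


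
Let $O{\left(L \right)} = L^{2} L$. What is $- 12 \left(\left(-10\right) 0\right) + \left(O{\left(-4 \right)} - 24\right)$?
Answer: $-88$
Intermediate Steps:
$O{\left(L \right)} = L^{3}$
$- 12 \left(\left(-10\right) 0\right) + \left(O{\left(-4 \right)} - 24\right) = - 12 \left(\left(-10\right) 0\right) + \left(\left(-4\right)^{3} - 24\right) = \left(-12\right) 0 - 88 = 0 - 88 = -88$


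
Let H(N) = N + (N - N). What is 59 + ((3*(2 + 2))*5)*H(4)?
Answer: 299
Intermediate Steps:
H(N) = N (H(N) = N + 0 = N)
59 + ((3*(2 + 2))*5)*H(4) = 59 + ((3*(2 + 2))*5)*4 = 59 + ((3*4)*5)*4 = 59 + (12*5)*4 = 59 + 60*4 = 59 + 240 = 299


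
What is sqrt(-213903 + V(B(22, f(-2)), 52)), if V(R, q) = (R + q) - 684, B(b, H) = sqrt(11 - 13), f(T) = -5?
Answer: sqrt(-214535 + I*sqrt(2)) ≈ 0.002 + 463.18*I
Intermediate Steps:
B(b, H) = I*sqrt(2) (B(b, H) = sqrt(-2) = I*sqrt(2))
V(R, q) = -684 + R + q
sqrt(-213903 + V(B(22, f(-2)), 52)) = sqrt(-213903 + (-684 + I*sqrt(2) + 52)) = sqrt(-213903 + (-632 + I*sqrt(2))) = sqrt(-214535 + I*sqrt(2))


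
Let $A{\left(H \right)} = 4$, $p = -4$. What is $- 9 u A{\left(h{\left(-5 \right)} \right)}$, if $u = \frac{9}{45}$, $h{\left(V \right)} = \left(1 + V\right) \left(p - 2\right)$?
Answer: $- \frac{36}{5} \approx -7.2$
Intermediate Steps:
$h{\left(V \right)} = -6 - 6 V$ ($h{\left(V \right)} = \left(1 + V\right) \left(-4 - 2\right) = \left(1 + V\right) \left(-6\right) = -6 - 6 V$)
$u = \frac{1}{5}$ ($u = 9 \cdot \frac{1}{45} = \frac{1}{5} \approx 0.2$)
$- 9 u A{\left(h{\left(-5 \right)} \right)} = \left(-9\right) \frac{1}{5} \cdot 4 = \left(- \frac{9}{5}\right) 4 = - \frac{36}{5}$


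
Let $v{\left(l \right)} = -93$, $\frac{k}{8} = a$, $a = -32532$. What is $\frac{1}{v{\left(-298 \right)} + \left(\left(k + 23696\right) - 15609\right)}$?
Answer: $- \frac{1}{252262} \approx -3.9641 \cdot 10^{-6}$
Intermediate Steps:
$k = -260256$ ($k = 8 \left(-32532\right) = -260256$)
$\frac{1}{v{\left(-298 \right)} + \left(\left(k + 23696\right) - 15609\right)} = \frac{1}{-93 + \left(\left(-260256 + 23696\right) - 15609\right)} = \frac{1}{-93 - 252169} = \frac{1}{-252262} = - \frac{1}{252262}$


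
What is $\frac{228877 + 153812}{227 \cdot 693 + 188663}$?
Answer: $\frac{382689}{345974} \approx 1.1061$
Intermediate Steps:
$\frac{228877 + 153812}{227 \cdot 693 + 188663} = \frac{382689}{157311 + 188663} = \frac{382689}{345974}$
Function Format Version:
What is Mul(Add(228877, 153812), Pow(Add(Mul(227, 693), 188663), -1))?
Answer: Rational(382689, 345974) ≈ 1.1061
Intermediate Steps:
Mul(Add(228877, 153812), Pow(Add(Mul(227, 693), 188663), -1)) = Mul(382689, Pow(Add(157311, 188663), -1)) = Mul(382689, Pow(345974, -1)) = Mul(382689, Rational(1, 345974)) = Rational(382689, 345974)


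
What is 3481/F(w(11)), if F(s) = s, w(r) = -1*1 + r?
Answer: 3481/10 ≈ 348.10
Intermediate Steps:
w(r) = -1 + r
3481/F(w(11)) = 3481/(-1 + 11) = 3481/10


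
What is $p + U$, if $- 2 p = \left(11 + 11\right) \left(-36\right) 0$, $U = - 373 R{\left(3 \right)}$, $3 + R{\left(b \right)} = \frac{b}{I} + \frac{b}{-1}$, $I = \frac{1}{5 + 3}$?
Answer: $-6714$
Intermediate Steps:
$I = \frac{1}{8} \approx 0.125$
$R{\left(b \right)} = -3 + 7 b$ ($R{\left(b \right)} = -3 + \left(b \frac{1}{\frac{1}{8}} + \frac{b}{-1}\right) = -3 + \left(b 8 + b \left(-1\right)\right) = -3 + \left(8 b - b\right) = -3 + 7 b$)
$U = -6714$ ($U = - 373 \left(-3 + 7 \cdot 3\right) = - 373 \left(-3 + 21\right) = \left(-373\right) 18 = -6714$)
$p = 0$ ($p = - \frac{\left(11 + 11\right) \left(-36\right) 0}{2} = - \frac{22 \left(-36\right) 0}{2} = - \frac{\left(-792\right) 0}{2} = \left(- \frac{1}{2}\right) 0 = 0$)
$p + U = 0 - 6714 = -6714$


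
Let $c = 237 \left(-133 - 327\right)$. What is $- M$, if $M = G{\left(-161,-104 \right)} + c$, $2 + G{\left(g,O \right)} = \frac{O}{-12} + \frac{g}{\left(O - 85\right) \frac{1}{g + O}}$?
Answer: $\frac{2949455}{27} \approx 1.0924 \cdot 10^{5}$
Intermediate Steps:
$c = -109020$ ($c = 237 \left(-460\right) = -109020$)
$G{\left(g,O \right)} = -2 - \frac{O}{12} + \frac{g \left(O + g\right)}{-85 + O}$ ($G{\left(g,O \right)} = -2 + \left(\frac{O}{-12} + \frac{g}{\left(O - 85\right) \frac{1}{g + O}}\right) = -2 + \left(O \left(- \frac{1}{12}\right) + \frac{g}{\left(-85 + O\right) \frac{1}{O + g}}\right) = -2 - \left(\frac{O}{12} - \frac{g}{\frac{1}{O + g} \left(-85 + O\right)}\right) = -2 - \left(\frac{O}{12} - g \frac{O + g}{-85 + O}\right) = -2 - \left(\frac{O}{12} - \frac{g \left(O + g\right)}{-85 + O}\right) = -2 - \frac{O}{12} + \frac{g \left(O + g\right)}{-85 + O}$)
$M = - \frac{2949455}{27}$ ($M = \frac{170 + \left(-161\right)^{2} - \frac{\left(-104\right)^{2}}{12} + \frac{61}{12} \left(-104\right) - -16744}{-85 - 104} - 109020 = \frac{170 + 25921 - \frac{2704}{3} - \frac{1586}{3} + 16744}{-189} - 109020 = - \frac{170 + 25921 - \frac{2704}{3} - \frac{1586}{3} + 16744}{189} - 109020 = \left(- \frac{1}{189}\right) 41405 - 109020 = - \frac{5915}{27} - 109020 = - \frac{2949455}{27} \approx -1.0924 \cdot 10^{5}$)
$- M = \left(-1\right) \left(- \frac{2949455}{27}\right) = \frac{2949455}{27}$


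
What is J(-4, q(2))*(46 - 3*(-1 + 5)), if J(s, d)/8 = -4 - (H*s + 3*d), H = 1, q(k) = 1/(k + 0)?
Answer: -408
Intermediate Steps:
q(k) = 1/k
J(s, d) = -32 - 24*d - 8*s (J(s, d) = 8*(-4 - (1*s + 3*d)) = 8*(-4 - (s + 3*d)) = 8*(-4 + (-s - 3*d)) = 8*(-4 - s - 3*d) = -32 - 24*d - 8*s)
J(-4, q(2))*(46 - 3*(-1 + 5)) = (-32 - 24/2 - 8*(-4))*(46 - 3*(-1 + 5)) = (-32 - 24*½ + 32)*(46 - 3*4) = (-32 - 12 + 32)*(46 - 12) = -12*34 = -408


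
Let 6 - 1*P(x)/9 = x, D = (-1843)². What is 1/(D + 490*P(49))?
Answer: 1/3207019 ≈ 3.1182e-7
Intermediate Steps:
D = 3396649
P(x) = 54 - 9*x
1/(D + 490*P(49)) = 1/(3396649 + 490*(54 - 9*49)) = 1/(3396649 + 490*(54 - 441)) = 1/(3396649 + 490*(-387)) = 1/(3396649 - 189630) = 1/3207019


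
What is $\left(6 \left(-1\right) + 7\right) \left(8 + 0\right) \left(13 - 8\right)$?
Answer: $40$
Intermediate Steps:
$\left(6 \left(-1\right) + 7\right) \left(8 + 0\right) \left(13 - 8\right) = \left(-6 + 7\right) 8 \cdot 5 = 1 \cdot 8 \cdot 5 = 8 \cdot 5 = 40$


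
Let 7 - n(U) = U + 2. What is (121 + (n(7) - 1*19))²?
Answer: 10000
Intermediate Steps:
n(U) = 5 - U (n(U) = 7 - (U + 2) = 7 - (2 + U) = 7 + (-2 - U) = 5 - U)
(121 + (n(7) - 1*19))² = (121 + ((5 - 1*7) - 1*19))² = (121 + ((5 - 7) - 19))² = (121 + (-2 - 19))² = (121 - 21)² = 100² = 10000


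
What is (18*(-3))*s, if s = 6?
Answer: -324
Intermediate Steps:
(18*(-3))*s = (18*(-3))*6 = -54*6 = -324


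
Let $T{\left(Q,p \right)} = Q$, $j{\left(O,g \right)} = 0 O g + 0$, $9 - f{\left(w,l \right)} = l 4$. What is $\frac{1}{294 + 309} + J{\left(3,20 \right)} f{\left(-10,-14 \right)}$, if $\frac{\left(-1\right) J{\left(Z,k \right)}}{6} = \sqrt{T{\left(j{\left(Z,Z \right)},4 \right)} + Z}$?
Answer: $\frac{1}{603} - 390 \sqrt{3} \approx -675.5$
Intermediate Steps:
$f{\left(w,l \right)} = 9 - 4 l$ ($f{\left(w,l \right)} = 9 - l 4 = 9 - 4 l$)
$j{\left(O,g \right)} = 0$ ($j{\left(O,g \right)} = 0 g + 0 = 0 + 0 = 0$)
$J{\left(Z,k \right)} = - 6 \sqrt{Z}$ ($J{\left(Z,k \right)} = - 6 \sqrt{0 + Z} = - 6 \sqrt{Z}$)
$\frac{1}{294 + 309} + J{\left(3,20 \right)} f{\left(-10,-14 \right)} = \frac{1}{294 + 309} + - 6 \sqrt{3} \left(9 - -56\right) = \frac{1}{603} + - 6 \sqrt{3} \left(9 + 56\right) = \frac{1}{603} + - 6 \sqrt{3} \cdot 65 = \frac{1}{603} - 390 \sqrt{3}$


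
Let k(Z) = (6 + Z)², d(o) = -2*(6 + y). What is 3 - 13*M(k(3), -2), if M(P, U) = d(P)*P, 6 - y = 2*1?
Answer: 21063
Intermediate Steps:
y = 4 (y = 6 - 2 = 4)
d(o) = -20 (d(o) = -2*(6 + 4) = -2*10 = -20)
M(P, U) = -20*P
3 - 13*M(k(3), -2) = 3 - (-260)*(6 + 3)² = 3 - (-260)*9² = 3 - (-260)*81 = 3 - 13*(-1620) = 3 + 21060 = 21063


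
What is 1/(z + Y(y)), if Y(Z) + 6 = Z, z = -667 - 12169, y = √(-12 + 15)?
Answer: -12842/164916961 - √3/164916961 ≈ -7.7880e-5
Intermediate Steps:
y = √3 ≈ 1.7320
z = -12836
Y(Z) = -6 + Z
1/(z + Y(y)) = 1/(-12836 + (-6 + √3)) = 1/(-12842 + √3)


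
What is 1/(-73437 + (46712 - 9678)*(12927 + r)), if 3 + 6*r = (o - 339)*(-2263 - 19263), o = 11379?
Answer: -1/1466358099996 ≈ -6.8196e-13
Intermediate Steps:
r = -79215681/2 (r = -½ + ((11379 - 339)*(-2263 - 19263))/6 = -½ + (11040*(-21526))/6 = -½ + (⅙)*(-237647040) = -½ - 39607840 = -79215681/2 ≈ -3.9608e+7)
1/(-73437 + (46712 - 9678)*(12927 + r)) = 1/(-73437 + (46712 - 9678)*(12927 - 79215681/2)) = 1/(-73437 + 37034*(-79189827/2)) = 1/(-73437 - 1466358026559) = 1/(-1466358099996) = -1/1466358099996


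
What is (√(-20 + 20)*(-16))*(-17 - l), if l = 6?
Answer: 0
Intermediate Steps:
(√(-20 + 20)*(-16))*(-17 - l) = (√(-20 + 20)*(-16))*(-17 - 1*6) = (√0*(-16))*(-17 - 6) = (0*(-16))*(-23) = 0*(-23) = 0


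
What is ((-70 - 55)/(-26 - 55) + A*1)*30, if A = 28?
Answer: 23930/27 ≈ 886.30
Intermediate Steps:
((-70 - 55)/(-26 - 55) + A*1)*30 = ((-70 - 55)/(-26 - 55) + 28*1)*30 = (-125/(-81) + 28)*30 = (-125*(-1/81) + 28)*30 = (125/81 + 28)*30 = (2393/81)*30 = 23930/27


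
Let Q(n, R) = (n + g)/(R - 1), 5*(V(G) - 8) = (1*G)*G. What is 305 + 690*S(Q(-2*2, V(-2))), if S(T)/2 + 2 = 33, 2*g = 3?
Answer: 43085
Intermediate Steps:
g = 3/2 (g = (½)*3 = 3/2 ≈ 1.5000)
V(G) = 8 + G²/5 (V(G) = 8 + ((1*G)*G)/5 = 8 + (G*G)/5 = 8 + G²/5)
Q(n, R) = (3/2 + n)/(-1 + R) (Q(n, R) = (n + 3/2)/(R - 1) = (3/2 + n)/(-1 + R))
S(T) = 62 (S(T) = -4 + 2*33 = -4 + 66 = 62)
305 + 690*S(Q(-2*2, V(-2))) = 305 + 690*62 = 305 + 42780 = 43085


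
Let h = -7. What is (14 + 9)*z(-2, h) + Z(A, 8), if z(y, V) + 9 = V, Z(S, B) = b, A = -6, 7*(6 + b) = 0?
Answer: -374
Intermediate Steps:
b = -6 (b = -6 + (⅐)*0 = -6 + 0 = -6)
Z(S, B) = -6
z(y, V) = -9 + V
(14 + 9)*z(-2, h) + Z(A, 8) = (14 + 9)*(-9 - 7) - 6 = 23*(-16) - 6 = -368 - 6 = -374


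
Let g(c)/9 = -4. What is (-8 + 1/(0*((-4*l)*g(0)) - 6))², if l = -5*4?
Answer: 2401/36 ≈ 66.694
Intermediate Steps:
g(c) = -36 (g(c) = 9*(-4) = -36)
l = -20
(-8 + 1/(0*((-4*l)*g(0)) - 6))² = (-8 + 1/(0*(-4*(-20)*(-36)) - 6))² = (-8 + 1/(0*(80*(-36)) - 6))² = (-8 + 1/(0*(-2880) - 6))² = (-8 + 1/(0 - 6))² = (-8 + 1/(-6))² = (-8 - ⅙)² = (-49/6)² = 2401/36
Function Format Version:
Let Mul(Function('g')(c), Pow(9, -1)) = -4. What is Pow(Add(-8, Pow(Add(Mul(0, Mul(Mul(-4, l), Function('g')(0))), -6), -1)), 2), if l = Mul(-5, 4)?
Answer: Rational(2401, 36) ≈ 66.694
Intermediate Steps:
Function('g')(c) = -36 (Function('g')(c) = Mul(9, -4) = -36)
l = -20
Pow(Add(-8, Pow(Add(Mul(0, Mul(Mul(-4, l), Function('g')(0))), -6), -1)), 2) = Pow(Add(-8, Pow(Add(Mul(0, Mul(Mul(-4, -20), -36)), -6), -1)), 2) = Pow(Add(-8, Pow(Add(Mul(0, Mul(80, -36)), -6), -1)), 2) = Pow(Add(-8, Pow(Add(Mul(0, -2880), -6), -1)), 2) = Pow(Add(-8, Pow(Add(0, -6), -1)), 2) = Pow(Add(-8, Pow(-6, -1)), 2) = Pow(Add(-8, Rational(-1, 6)), 2) = Pow(Rational(-49, 6), 2) = Rational(2401, 36)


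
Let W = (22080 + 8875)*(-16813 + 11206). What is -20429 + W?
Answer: -173585114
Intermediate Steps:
W = -173564685 (W = 30955*(-5607) = -173564685)
-20429 + W = -20429 - 173564685 = -173585114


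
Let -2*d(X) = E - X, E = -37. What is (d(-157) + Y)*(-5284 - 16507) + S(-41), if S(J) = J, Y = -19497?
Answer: 426166546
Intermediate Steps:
d(X) = 37/2 + X/2 (d(X) = -(-37 - X)/2 = 37/2 + X/2)
(d(-157) + Y)*(-5284 - 16507) + S(-41) = ((37/2 + (½)*(-157)) - 19497)*(-5284 - 16507) - 41 = ((37/2 - 157/2) - 19497)*(-21791) - 41 = (-60 - 19497)*(-21791) - 41 = -19557*(-21791) - 41 = 426166587 - 41 = 426166546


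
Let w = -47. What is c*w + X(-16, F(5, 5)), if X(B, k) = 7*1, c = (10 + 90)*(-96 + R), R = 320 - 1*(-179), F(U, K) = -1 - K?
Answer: -1894093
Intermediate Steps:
R = 499 (R = 320 + 179 = 499)
c = 40300 (c = (10 + 90)*(-96 + 499) = 100*403 = 40300)
X(B, k) = 7
c*w + X(-16, F(5, 5)) = 40300*(-47) + 7 = -1894100 + 7 = -1894093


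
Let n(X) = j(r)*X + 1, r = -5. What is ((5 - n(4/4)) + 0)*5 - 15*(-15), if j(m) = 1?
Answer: 240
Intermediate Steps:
n(X) = 1 + X (n(X) = 1*X + 1 = X + 1 = 1 + X)
((5 - n(4/4)) + 0)*5 - 15*(-15) = ((5 - (1 + 4/4)) + 0)*5 - 15*(-15) = ((5 - (1 + 4*(¼))) + 0)*5 + 225 = ((5 - (1 + 1)) + 0)*5 + 225 = ((5 - 1*2) + 0)*5 + 225 = ((5 - 2) + 0)*5 + 225 = (3 + 0)*5 + 225 = 3*5 + 225 = 15 + 225 = 240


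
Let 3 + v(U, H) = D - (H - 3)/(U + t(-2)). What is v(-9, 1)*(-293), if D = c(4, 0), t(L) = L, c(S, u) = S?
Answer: -2637/11 ≈ -239.73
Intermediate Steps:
D = 4
v(U, H) = 1 - (-3 + H)/(-2 + U) (v(U, H) = -3 + (4 - (H - 3)/(U - 2)) = -3 + (4 - (-3 + H)/(-2 + U)) = 1 - (-3 + H)/(-2 + U))
v(-9, 1)*(-293) = ((1 - 9 - 1*1)/(-2 - 9))*(-293) = ((1 - 9 - 1)/(-11))*(-293) = -1/11*(-9)*(-293) = (9/11)*(-293) = -2637/11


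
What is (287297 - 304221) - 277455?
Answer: -294379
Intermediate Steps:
(287297 - 304221) - 277455 = -16924 - 277455 = -294379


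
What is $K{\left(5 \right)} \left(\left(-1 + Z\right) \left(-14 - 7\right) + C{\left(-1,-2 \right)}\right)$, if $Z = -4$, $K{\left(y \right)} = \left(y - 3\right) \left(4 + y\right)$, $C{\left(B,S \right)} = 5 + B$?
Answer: $1962$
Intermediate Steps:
$K{\left(y \right)} = \left(-3 + y\right) \left(4 + y\right)$
$K{\left(5 \right)} \left(\left(-1 + Z\right) \left(-14 - 7\right) + C{\left(-1,-2 \right)}\right) = \left(-12 + 5 + 5^{2}\right) \left(\left(-1 - 4\right) \left(-14 - 7\right) + \left(5 - 1\right)\right) = \left(-12 + 5 + 25\right) \left(\left(-5\right) \left(-21\right) + 4\right) = 18 \left(105 + 4\right) = 18 \cdot 109 = 1962$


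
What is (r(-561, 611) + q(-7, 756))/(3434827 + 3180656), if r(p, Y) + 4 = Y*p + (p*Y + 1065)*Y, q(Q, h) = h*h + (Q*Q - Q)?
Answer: -208553549/6615483 ≈ -31.525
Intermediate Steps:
q(Q, h) = Q² + h² - Q (q(Q, h) = h² + (Q² - Q) = Q² + h² - Q)
r(p, Y) = -4 + Y*p + Y*(1065 + Y*p) (r(p, Y) = -4 + (Y*p + (p*Y + 1065)*Y) = -4 + (Y*p + (Y*p + 1065)*Y) = -4 + (Y*p + (1065 + Y*p)*Y) = -4 + (Y*p + Y*(1065 + Y*p)) = -4 + Y*p + Y*(1065 + Y*p))
(r(-561, 611) + q(-7, 756))/(3434827 + 3180656) = ((-4 + 1065*611 + 611*(-561) - 561*611²) + ((-7)² + 756² - 1*(-7)))/(3434827 + 3180656) = ((-4 + 650715 - 342771 - 561*373321) + (49 + 571536 + 7))/6615483 = ((-4 + 650715 - 342771 - 209433081) + 571592)*(1/6615483) = (-209125141 + 571592)*(1/6615483) = -208553549*1/6615483 = -208553549/6615483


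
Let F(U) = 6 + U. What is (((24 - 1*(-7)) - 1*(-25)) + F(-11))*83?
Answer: 4233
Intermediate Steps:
(((24 - 1*(-7)) - 1*(-25)) + F(-11))*83 = (((24 - 1*(-7)) - 1*(-25)) + (6 - 11))*83 = (((24 + 7) + 25) - 5)*83 = ((31 + 25) - 5)*83 = (56 - 5)*83 = 51*83 = 4233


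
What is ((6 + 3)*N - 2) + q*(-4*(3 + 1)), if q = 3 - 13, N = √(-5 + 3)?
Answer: 158 + 9*I*√2 ≈ 158.0 + 12.728*I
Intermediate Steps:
N = I*√2 (N = √(-2) = I*√2 ≈ 1.4142*I)
q = -10
((6 + 3)*N - 2) + q*(-4*(3 + 1)) = ((6 + 3)*(I*√2) - 2) - (-40)*(3 + 1) = (9*(I*√2) - 2) - (-40)*4 = (9*I*√2 - 2) - 10*(-16) = (-2 + 9*I*√2) + 160 = 158 + 9*I*√2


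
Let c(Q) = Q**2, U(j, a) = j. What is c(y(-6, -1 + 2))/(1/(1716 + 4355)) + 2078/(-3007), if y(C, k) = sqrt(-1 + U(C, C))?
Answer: -127790557/3007 ≈ -42498.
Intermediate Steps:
y(C, k) = sqrt(-1 + C)
c(y(-6, -1 + 2))/(1/(1716 + 4355)) + 2078/(-3007) = (sqrt(-1 - 6))**2/(1/(1716 + 4355)) + 2078/(-3007) = (sqrt(-7))**2/(1/6071) + 2078*(-1/3007) = (I*sqrt(7))**2/(1/6071) - 2078/3007 = -7*6071 - 2078/3007 = -42497 - 2078/3007 = -127790557/3007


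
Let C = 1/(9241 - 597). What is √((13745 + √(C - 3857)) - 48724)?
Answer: √(-653396666636 + 73474*I*√249299443)/4322 ≈ 0.16603 + 187.03*I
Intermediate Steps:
C = 1/8644 ≈ 0.00011569
√((13745 + √(C - 3857)) - 48724) = √((13745 + √(1/8644 - 3857)) - 48724) = √((13745 + √(-33339907/8644)) - 48724) = √((13745 + 17*I*√249299443/4322) - 48724) = √(-34979 + 17*I*√249299443/4322)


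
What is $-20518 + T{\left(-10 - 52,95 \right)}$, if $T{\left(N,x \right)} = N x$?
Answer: $-26408$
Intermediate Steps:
$-20518 + T{\left(-10 - 52,95 \right)} = -20518 + \left(-10 - 52\right) 95 = -20518 - 5890 = -26408$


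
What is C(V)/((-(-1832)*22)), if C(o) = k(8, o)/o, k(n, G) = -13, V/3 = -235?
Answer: 13/28414320 ≈ 4.5752e-7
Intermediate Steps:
V = -705 (V = 3*(-235) = -705)
C(o) = -13/o
C(V)/((-(-1832)*22)) = (-13/(-705))/((-(-1832)*22)) = (-13*(-1/705))/((-1832*(-22))) = (13/705)/40304 = (13/705)*(1/40304) = 13/28414320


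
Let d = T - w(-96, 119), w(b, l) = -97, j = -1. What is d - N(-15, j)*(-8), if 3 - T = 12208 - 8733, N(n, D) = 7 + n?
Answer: -3439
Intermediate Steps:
T = -3472 (T = 3 - (12208 - 8733) = 3 - 1*3475 = 3 - 3475 = -3472)
d = -3375 (d = -3472 - 1*(-97) = -3472 + 97 = -3375)
d - N(-15, j)*(-8) = -3375 - (7 - 15)*(-8) = -3375 - (-8)*(-8) = -3375 - 1*64 = -3375 - 64 = -3439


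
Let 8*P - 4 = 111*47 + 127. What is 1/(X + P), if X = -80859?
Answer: -2/160381 ≈ -1.2470e-5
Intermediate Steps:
P = 1337/2 (P = 1/2 + (111*47 + 127)/8 = 1/2 + (5217 + 127)/8 = 1/2 + (1/8)*5344 = 1/2 + 668 = 1337/2 ≈ 668.50)
1/(X + P) = 1/(-80859 + 1337/2) = 1/(-160381/2) = -2/160381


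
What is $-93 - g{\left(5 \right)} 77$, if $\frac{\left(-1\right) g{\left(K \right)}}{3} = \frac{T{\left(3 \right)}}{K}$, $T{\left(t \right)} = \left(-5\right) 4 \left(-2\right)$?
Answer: $1755$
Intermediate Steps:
$T{\left(t \right)} = 40$ ($T{\left(t \right)} = \left(-20\right) \left(-2\right) = 40$)
$g{\left(K \right)} = - \frac{120}{K}$ ($g{\left(K \right)} = - 3 \frac{40}{K} = - \frac{120}{K}$)
$-93 - g{\left(5 \right)} 77 = -93 - - \frac{120}{5} \cdot 77 = -93 - \left(-120\right) \frac{1}{5} \cdot 77 = -93 - \left(-24\right) 77 = -93 - -1848 = -93 + 1848 = 1755$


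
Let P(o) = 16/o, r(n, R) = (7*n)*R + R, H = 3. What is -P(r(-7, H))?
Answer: 1/9 ≈ 0.11111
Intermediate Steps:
r(n, R) = R + 7*R*n (r(n, R) = 7*R*n + R = R + 7*R*n)
-P(r(-7, H)) = -16/(3*(1 + 7*(-7))) = -16/(3*(1 - 49)) = -16/(3*(-48)) = -16/(-144) = -16*(-1)/144 = -1*(-1/9) = 1/9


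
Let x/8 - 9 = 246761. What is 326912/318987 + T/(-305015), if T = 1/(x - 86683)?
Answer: 62735371431738791/61214540692693995 ≈ 1.0248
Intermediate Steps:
x = 1974160 (x = 72 + 8*246761 = 72 + 1974088 = 1974160)
T = 1/1887477 (T = 1/(1974160 - 86683) = 1/1887477 ≈ 5.2981e-7)
326912/318987 + T/(-305015) = 326912/318987 + (1/1887477)/(-305015) = 326912*(1/318987) + (1/1887477)*(-1/305015) = 326912/318987 - 1/575708797155 = 62735371431738791/61214540692693995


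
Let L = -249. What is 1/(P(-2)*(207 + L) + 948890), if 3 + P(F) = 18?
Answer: 1/948260 ≈ 1.0546e-6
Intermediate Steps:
P(F) = 15 (P(F) = -3 + 18 = 15)
1/(P(-2)*(207 + L) + 948890) = 1/(15*(207 - 249) + 948890) = 1/(15*(-42) + 948890) = 1/(-630 + 948890) = 1/948260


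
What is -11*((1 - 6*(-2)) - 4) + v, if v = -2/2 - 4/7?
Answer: -704/7 ≈ -100.57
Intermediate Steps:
v = -11/7 (v = -2*½ - 4*⅐ = -1 - 4/7 = -11/7 ≈ -1.5714)
-11*((1 - 6*(-2)) - 4) + v = -11*((1 - 6*(-2)) - 4) - 11/7 = -11*((1 - 1*(-12)) - 4) - 11/7 = -11*((1 + 12) - 4) - 11/7 = -11*(13 - 4) - 11/7 = -11*9 - 11/7 = -99 - 11/7 = -704/7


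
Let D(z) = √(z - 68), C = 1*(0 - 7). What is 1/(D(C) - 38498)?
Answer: -38498/1482096079 - 5*I*√3/1482096079 ≈ -2.5975e-5 - 5.8432e-9*I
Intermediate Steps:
C = -7 (C = 1*(-7) = -7)
D(z) = √(-68 + z)
1/(D(C) - 38498) = 1/(√(-68 - 7) - 38498) = 1/(√(-75) - 38498) = 1/(5*I*√3 - 38498) = 1/(-38498 + 5*I*√3)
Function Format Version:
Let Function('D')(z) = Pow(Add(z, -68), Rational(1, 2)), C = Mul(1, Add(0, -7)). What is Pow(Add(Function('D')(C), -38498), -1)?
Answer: Add(Rational(-38498, 1482096079), Mul(Rational(-5, 1482096079), I, Pow(3, Rational(1, 2)))) ≈ Add(-2.5975e-5, Mul(-5.8432e-9, I))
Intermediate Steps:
C = -7 (C = Mul(1, -7) = -7)
Function('D')(z) = Pow(Add(-68, z), Rational(1, 2))
Pow(Add(Function('D')(C), -38498), -1) = Pow(Add(Pow(Add(-68, -7), Rational(1, 2)), -38498), -1) = Pow(Add(Pow(-75, Rational(1, 2)), -38498), -1) = Pow(Add(Mul(5, I, Pow(3, Rational(1, 2))), -38498), -1) = Pow(Add(-38498, Mul(5, I, Pow(3, Rational(1, 2)))), -1)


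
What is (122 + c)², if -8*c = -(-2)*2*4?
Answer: 14400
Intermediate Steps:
c = -2 (c = -(-(-2)*2)*4/8 = -(-2*(-2))*4/8 = -4/2 = -⅛*16 = -2)
(122 + c)² = (122 - 2)² = 120² = 14400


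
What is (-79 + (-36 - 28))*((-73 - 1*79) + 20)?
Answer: 18876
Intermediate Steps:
(-79 + (-36 - 28))*((-73 - 1*79) + 20) = (-79 - 64)*((-73 - 79) + 20) = -143*(-152 + 20) = -143*(-132) = 18876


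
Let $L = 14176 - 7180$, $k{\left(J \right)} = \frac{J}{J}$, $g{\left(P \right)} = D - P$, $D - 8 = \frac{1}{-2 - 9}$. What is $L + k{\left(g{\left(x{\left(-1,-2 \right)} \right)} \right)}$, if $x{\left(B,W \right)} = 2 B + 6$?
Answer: $6997$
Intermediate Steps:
$D = \frac{87}{11}$ ($D = 8 + \frac{1}{-2 - 9} = 8 + \frac{1}{-11} = 8 - \frac{1}{11} = \frac{87}{11} \approx 7.9091$)
$x{\left(B,W \right)} = 6 + 2 B$
$g{\left(P \right)} = \frac{87}{11} - P$
$k{\left(J \right)} = 1$
$L = 6996$ ($L = 14176 - 7180 = 6996$)
$L + k{\left(g{\left(x{\left(-1,-2 \right)} \right)} \right)} = 6996 + 1 = 6997$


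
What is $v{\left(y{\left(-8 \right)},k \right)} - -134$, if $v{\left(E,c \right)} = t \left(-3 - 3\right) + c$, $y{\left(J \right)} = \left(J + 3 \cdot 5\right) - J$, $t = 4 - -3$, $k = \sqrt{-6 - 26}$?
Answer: $92 + 4 i \sqrt{2} \approx 92.0 + 5.6569 i$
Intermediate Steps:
$k = 4 i \sqrt{2}$ ($k = \sqrt{-32} = 4 i \sqrt{2} \approx 5.6569 i$)
$t = 7$ ($t = 4 + 3 = 7$)
$y{\left(J \right)} = 15$ ($y{\left(J \right)} = \left(J + 15\right) - J = \left(15 + J\right) - J = 15$)
$v{\left(E,c \right)} = -42 + c$ ($v{\left(E,c \right)} = 7 \left(-3 - 3\right) + c = 7 \left(-6\right) + c = -42 + c$)
$v{\left(y{\left(-8 \right)},k \right)} - -134 = \left(-42 + 4 i \sqrt{2}\right) - -134 = \left(-42 + 4 i \sqrt{2}\right) + 134 = 92 + 4 i \sqrt{2}$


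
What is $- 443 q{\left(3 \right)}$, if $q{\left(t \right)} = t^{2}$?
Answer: $-3987$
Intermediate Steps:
$- 443 q{\left(3 \right)} = - 443 \cdot 3^{2} = \left(-443\right) 9 = -3987$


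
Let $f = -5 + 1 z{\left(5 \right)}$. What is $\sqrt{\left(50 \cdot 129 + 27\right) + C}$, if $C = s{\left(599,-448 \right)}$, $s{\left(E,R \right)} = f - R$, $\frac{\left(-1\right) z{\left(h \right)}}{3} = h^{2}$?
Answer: $37 \sqrt{5} \approx 82.734$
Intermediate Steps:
$z{\left(h \right)} = - 3 h^{2}$
$f = -80$ ($f = -5 + 1 \left(- 3 \cdot 5^{2}\right) = -5 + 1 \left(\left(-3\right) 25\right) = -5 + 1 \left(-75\right) = -5 - 75 = -80$)
$s{\left(E,R \right)} = -80 - R$
$C = 368$ ($C = -80 - -448 = -80 + 448 = 368$)
$\sqrt{\left(50 \cdot 129 + 27\right) + C} = \sqrt{\left(50 \cdot 129 + 27\right) + 368} = \sqrt{\left(6450 + 27\right) + 368} = \sqrt{6477 + 368} = \sqrt{6845} = 37 \sqrt{5}$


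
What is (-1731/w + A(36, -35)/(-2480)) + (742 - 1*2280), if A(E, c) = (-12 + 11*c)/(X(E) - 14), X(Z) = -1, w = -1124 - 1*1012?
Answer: -5089362683/3310800 ≈ -1537.2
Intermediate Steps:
w = -2136 (w = -1124 - 1012 = -2136)
A(E, c) = ⅘ - 11*c/15 (A(E, c) = (-12 + 11*c)/(-1 - 14) = (-12 + 11*c)/(-15) = (-12 + 11*c)*(-1/15) = ⅘ - 11*c/15)
(-1731/w + A(36, -35)/(-2480)) + (742 - 1*2280) = (-1731/(-2136) + (⅘ - 11/15*(-35))/(-2480)) + (742 - 1*2280) = (-1731*(-1/2136) + (⅘ + 77/3)*(-1/2480)) + (742 - 2280) = (577/712 + (397/15)*(-1/2480)) - 1538 = (577/712 - 397/37200) - 1538 = 2647717/3310800 - 1538 = -5089362683/3310800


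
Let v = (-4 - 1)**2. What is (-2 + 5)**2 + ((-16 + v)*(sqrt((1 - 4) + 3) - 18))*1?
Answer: -153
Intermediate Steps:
v = 25 (v = (-5)**2 = 25)
(-2 + 5)**2 + ((-16 + v)*(sqrt((1 - 4) + 3) - 18))*1 = (-2 + 5)**2 + ((-16 + 25)*(sqrt((1 - 4) + 3) - 18))*1 = 3**2 + (9*(sqrt(-3 + 3) - 18))*1 = 9 + (9*(sqrt(0) - 18))*1 = 9 + (9*(0 - 18))*1 = 9 + (9*(-18))*1 = 9 - 162*1 = 9 - 162 = -153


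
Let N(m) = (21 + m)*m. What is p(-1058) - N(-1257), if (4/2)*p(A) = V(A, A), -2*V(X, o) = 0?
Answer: -1553652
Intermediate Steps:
N(m) = m*(21 + m)
V(X, o) = 0 (V(X, o) = -1/2*0 = 0)
p(A) = 0 (p(A) = (1/2)*0 = 0)
p(-1058) - N(-1257) = 0 - (-1257)*(21 - 1257) = 0 - (-1257)*(-1236) = 0 - 1*1553652 = 0 - 1553652 = -1553652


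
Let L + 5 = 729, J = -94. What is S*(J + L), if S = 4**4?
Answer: 161280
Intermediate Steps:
S = 256
L = 724 (L = -5 + 729 = 724)
S*(J + L) = 256*(-94 + 724) = 256*630 = 161280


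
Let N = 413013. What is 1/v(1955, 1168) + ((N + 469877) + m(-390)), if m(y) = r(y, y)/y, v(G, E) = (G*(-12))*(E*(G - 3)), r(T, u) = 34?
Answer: 613904152714360819/695334881280 ≈ 8.8289e+5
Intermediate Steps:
v(G, E) = -12*E*G*(-3 + G) (v(G, E) = (-12*G)*(E*(-3 + G)) = -12*E*G*(-3 + G))
m(y) = 34/y
1/v(1955, 1168) + ((N + 469877) + m(-390)) = 1/(12*1168*1955*(3 - 1*1955)) + ((413013 + 469877) + 34/(-390)) = 1/(12*1168*1955*(3 - 1955)) + (882890 + 34*(-1/390)) = 1/(12*1168*1955*(-1952)) + (882890 - 17/195) = 1/(-53487298560) + 172163533/195 = -1/53487298560 + 172163533/195 = 613904152714360819/695334881280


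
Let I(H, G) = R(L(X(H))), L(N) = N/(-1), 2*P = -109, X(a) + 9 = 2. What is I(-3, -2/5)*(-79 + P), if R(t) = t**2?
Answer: -13083/2 ≈ -6541.5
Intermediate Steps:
X(a) = -7 (X(a) = -9 + 2 = -7)
P = -109/2 (P = (1/2)*(-109) = -109/2 ≈ -54.500)
L(N) = -N (L(N) = N*(-1) = -N)
I(H, G) = 49 (I(H, G) = (-1*(-7))**2 = 7**2 = 49)
I(-3, -2/5)*(-79 + P) = 49*(-79 - 109/2) = 49*(-267/2) = -13083/2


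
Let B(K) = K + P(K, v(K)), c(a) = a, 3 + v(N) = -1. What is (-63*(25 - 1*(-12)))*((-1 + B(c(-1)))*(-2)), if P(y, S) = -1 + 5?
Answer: 9324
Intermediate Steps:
v(N) = -4 (v(N) = -3 - 1 = -4)
P(y, S) = 4
B(K) = 4 + K (B(K) = K + 4 = 4 + K)
(-63*(25 - 1*(-12)))*((-1 + B(c(-1)))*(-2)) = (-63*(25 - 1*(-12)))*((-1 + (4 - 1))*(-2)) = (-63*(25 + 12))*((-1 + 3)*(-2)) = (-63*37)*(2*(-2)) = -2331*(-4) = 9324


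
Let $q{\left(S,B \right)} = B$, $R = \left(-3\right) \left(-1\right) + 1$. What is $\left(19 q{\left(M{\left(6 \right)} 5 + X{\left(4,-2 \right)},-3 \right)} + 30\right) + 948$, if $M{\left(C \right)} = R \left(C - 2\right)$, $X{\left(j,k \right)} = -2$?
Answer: $921$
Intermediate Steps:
$R = 4$ ($R = 3 + 1 = 4$)
$M{\left(C \right)} = -8 + 4 C$ ($M{\left(C \right)} = 4 \left(C - 2\right) = 4 \left(-2 + C\right) = -8 + 4 C$)
$\left(19 q{\left(M{\left(6 \right)} 5 + X{\left(4,-2 \right)},-3 \right)} + 30\right) + 948 = \left(19 \left(-3\right) + 30\right) + 948 = \left(-57 + 30\right) + 948 = -27 + 948 = 921$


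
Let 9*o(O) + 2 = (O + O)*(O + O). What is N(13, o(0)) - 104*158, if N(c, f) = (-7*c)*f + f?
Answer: -16412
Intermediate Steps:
o(O) = -2/9 + 4*O**2/9 (o(O) = -2/9 + ((O + O)*(O + O))/9 = -2/9 + ((2*O)*(2*O))/9 = -2/9 + (4*O**2)/9 = -2/9 + 4*O**2/9)
N(c, f) = f - 7*c*f (N(c, f) = -7*c*f + f = f - 7*c*f)
N(13, o(0)) - 104*158 = (-2/9 + (4/9)*0**2)*(1 - 7*13) - 104*158 = (-2/9 + (4/9)*0)*(1 - 91) - 16432 = (-2/9 + 0)*(-90) - 16432 = -2/9*(-90) - 16432 = 20 - 16432 = -16412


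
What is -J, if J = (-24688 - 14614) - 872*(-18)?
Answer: 23606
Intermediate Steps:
J = -23606 (J = -39302 + 15696 = -23606)
-J = -1*(-23606) = 23606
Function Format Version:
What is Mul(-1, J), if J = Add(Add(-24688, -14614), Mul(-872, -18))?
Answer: 23606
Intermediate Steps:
J = -23606 (J = Add(-39302, 15696) = -23606)
Mul(-1, J) = Mul(-1, -23606) = 23606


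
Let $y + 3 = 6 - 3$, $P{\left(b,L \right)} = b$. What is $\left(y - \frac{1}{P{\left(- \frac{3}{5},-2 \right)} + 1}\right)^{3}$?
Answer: $- \frac{125}{8} \approx -15.625$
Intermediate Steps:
$y = 0$ ($y = -3 + \left(6 - 3\right) = -3 + 3 = 0$)
$\left(y - \frac{1}{P{\left(- \frac{3}{5},-2 \right)} + 1}\right)^{3} = \left(0 - \frac{1}{- \frac{3}{5} + 1}\right)^{3} = \left(0 - \frac{1}{\frac{2}{5}}\right)^{3} = \left(0 - \frac{5}{2}\right)^{3} = \left(- \frac{5}{2}\right)^{3} = - \frac{125}{8}$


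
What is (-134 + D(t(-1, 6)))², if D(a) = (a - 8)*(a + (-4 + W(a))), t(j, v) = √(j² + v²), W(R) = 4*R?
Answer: 78521 - 7304*√37 ≈ 34093.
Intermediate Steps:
D(a) = (-8 + a)*(-4 + 5*a) (D(a) = (a - 8)*(a + (-4 + 4*a)) = (-8 + a)*(-4 + 5*a))
(-134 + D(t(-1, 6)))² = (-134 + (32 - 44*√((-1)² + 6²) + 5*(√((-1)² + 6²))²))² = (-134 + (32 - 44*√(1 + 36) + 5*(√(1 + 36))²))² = (-134 + (32 - 44*√37 + 5*(√37)²))² = (-134 + (32 - 44*√37 + 5*37))² = (-134 + (32 - 44*√37 + 185))² = (-134 + (217 - 44*√37))² = (83 - 44*√37)²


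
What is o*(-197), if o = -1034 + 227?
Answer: 158979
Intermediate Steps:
o = -807
o*(-197) = -807*(-197) = 158979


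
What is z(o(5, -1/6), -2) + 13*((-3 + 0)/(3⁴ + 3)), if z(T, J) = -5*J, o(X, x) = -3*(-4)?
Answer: 267/28 ≈ 9.5357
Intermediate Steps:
o(X, x) = 12
z(o(5, -1/6), -2) + 13*((-3 + 0)/(3⁴ + 3)) = -5*(-2) + 13*((-3 + 0)/(3⁴ + 3)) = 10 + 13*(-3/(81 + 3)) = 10 + 13*(-3/84) = 10 + 13*(-3*1/84) = 10 + 13*(-1/28) = 10 - 13/28 = 267/28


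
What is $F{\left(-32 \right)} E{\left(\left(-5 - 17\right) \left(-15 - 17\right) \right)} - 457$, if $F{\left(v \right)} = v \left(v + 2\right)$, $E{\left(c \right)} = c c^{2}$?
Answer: $334957116983$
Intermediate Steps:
$E{\left(c \right)} = c^{3}$
$F{\left(v \right)} = v \left(2 + v\right)$
$F{\left(-32 \right)} E{\left(\left(-5 - 17\right) \left(-15 - 17\right) \right)} - 457 = - 32 \left(2 - 32\right) \left(\left(-5 - 17\right) \left(-15 - 17\right)\right)^{3} - 457 = \left(-32\right) \left(-30\right) \left(\left(-22\right) \left(-32\right)\right)^{3} - 457 = 960 \cdot 704^{3} - 457 = 960 \cdot 348913664 - 457 = 334957117440 - 457 = 334957116983$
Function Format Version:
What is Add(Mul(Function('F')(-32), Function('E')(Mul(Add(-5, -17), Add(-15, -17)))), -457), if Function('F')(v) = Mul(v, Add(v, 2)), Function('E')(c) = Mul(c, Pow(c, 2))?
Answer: 334957116983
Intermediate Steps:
Function('E')(c) = Pow(c, 3)
Function('F')(v) = Mul(v, Add(2, v))
Add(Mul(Function('F')(-32), Function('E')(Mul(Add(-5, -17), Add(-15, -17)))), -457) = Add(Mul(Mul(-32, Add(2, -32)), Pow(Mul(Add(-5, -17), Add(-15, -17)), 3)), -457) = Add(Mul(Mul(-32, -30), Pow(Mul(-22, -32), 3)), -457) = Add(Mul(960, Pow(704, 3)), -457) = Add(Mul(960, 348913664), -457) = Add(334957117440, -457) = 334957116983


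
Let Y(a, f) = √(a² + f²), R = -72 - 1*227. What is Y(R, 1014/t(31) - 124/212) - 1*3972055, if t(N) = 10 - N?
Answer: -3972055 + √12633976202/371 ≈ -3.9718e+6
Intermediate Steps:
R = -299 (R = -72 - 227 = -299)
Y(R, 1014/t(31) - 124/212) - 1*3972055 = √((-299)² + (1014/(10 - 1*31) - 124/212)²) - 1*3972055 = √(89401 + (1014/(10 - 31) - 124*1/212)²) - 3972055 = √(89401 + (1014/(-21) - 31/53)²) - 3972055 = √(89401 + (1014*(-1/21) - 31/53)²) - 3972055 = √(89401 + (-338/7 - 31/53)²) - 3972055 = √(89401 + (-18131/371)²) - 3972055 = √(89401 + 328733161/137641) - 3972055 = √(12633976202/137641) - 3972055 = √12633976202/371 - 3972055 = -3972055 + √12633976202/371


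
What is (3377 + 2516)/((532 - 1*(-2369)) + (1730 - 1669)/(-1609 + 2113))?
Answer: 2970072/1462165 ≈ 2.0313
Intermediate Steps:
(3377 + 2516)/((532 - 1*(-2369)) + (1730 - 1669)/(-1609 + 2113)) = 5893/((532 + 2369) + 61/504) = 5893/(2901 + 61*(1/504)) = 5893/(2901 + 61/504) = 5893/(1462165/504) = 5893*(504/1462165) = 2970072/1462165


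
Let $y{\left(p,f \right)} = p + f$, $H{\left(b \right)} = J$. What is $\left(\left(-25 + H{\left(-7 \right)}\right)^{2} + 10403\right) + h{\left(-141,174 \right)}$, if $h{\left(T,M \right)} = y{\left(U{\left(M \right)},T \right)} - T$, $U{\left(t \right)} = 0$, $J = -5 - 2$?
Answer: $11427$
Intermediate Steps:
$J = -7$ ($J = -5 - 2 = -7$)
$H{\left(b \right)} = -7$
$y{\left(p,f \right)} = f + p$
$h{\left(T,M \right)} = 0$ ($h{\left(T,M \right)} = \left(T + 0\right) - T = T - T = 0$)
$\left(\left(-25 + H{\left(-7 \right)}\right)^{2} + 10403\right) + h{\left(-141,174 \right)} = \left(\left(-25 - 7\right)^{2} + 10403\right) + 0 = \left(\left(-32\right)^{2} + 10403\right) + 0 = \left(1024 + 10403\right) + 0 = 11427 + 0 = 11427$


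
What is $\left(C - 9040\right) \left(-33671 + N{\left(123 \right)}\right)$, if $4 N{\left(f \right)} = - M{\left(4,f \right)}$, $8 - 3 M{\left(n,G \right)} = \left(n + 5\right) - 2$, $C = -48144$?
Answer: $\frac{5776341688}{3} \approx 1.9254 \cdot 10^{9}$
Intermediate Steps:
$M{\left(n,G \right)} = \frac{5}{3} - \frac{n}{3}$ ($M{\left(n,G \right)} = \frac{8}{3} - \frac{\left(n + 5\right) - 2}{3} = \frac{8}{3} - \frac{\left(5 + n\right) - 2}{3} = \frac{8}{3} - \frac{3 + n}{3} = \frac{8}{3} - \left(1 + \frac{n}{3}\right) = \frac{5}{3} - \frac{n}{3}$)
$N{\left(f \right)} = - \frac{1}{12}$ ($N{\left(f \right)} = \frac{\left(-1\right) \left(\frac{5}{3} - \frac{4}{3}\right)}{4} = \frac{\left(-1\right) \frac{1}{3}}{4} = \frac{1}{4} \left(- \frac{1}{3}\right) = - \frac{1}{12}$)
$\left(C - 9040\right) \left(-33671 + N{\left(123 \right)}\right) = \left(-48144 - 9040\right) \left(-33671 - \frac{1}{12}\right) = \left(-57184\right) \left(- \frac{404053}{12}\right) = \frac{5776341688}{3}$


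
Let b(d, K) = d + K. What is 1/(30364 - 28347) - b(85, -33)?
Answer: -104883/2017 ≈ -52.000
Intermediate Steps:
b(d, K) = K + d
1/(30364 - 28347) - b(85, -33) = 1/(30364 - 28347) - (-33 + 85) = 1/2017 - 1*52 = 1/2017 - 52 = -104883/2017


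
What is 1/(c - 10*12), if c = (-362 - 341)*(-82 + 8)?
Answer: 1/51902 ≈ 1.9267e-5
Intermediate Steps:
c = 52022 (c = -703*(-74) = 52022)
1/(c - 10*12) = 1/(52022 - 10*12) = 1/(52022 - 120) = 1/51902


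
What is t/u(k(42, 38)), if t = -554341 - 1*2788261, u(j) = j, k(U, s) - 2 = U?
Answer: -1671301/22 ≈ -75968.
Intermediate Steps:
k(U, s) = 2 + U
t = -3342602 (t = -554341 - 2788261 = -3342602)
t/u(k(42, 38)) = -3342602/(2 + 42) = -3342602/44 = -3342602*1/44 = -1671301/22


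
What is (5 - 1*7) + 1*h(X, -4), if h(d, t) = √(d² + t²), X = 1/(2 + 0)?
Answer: -2 + √65/2 ≈ 2.0311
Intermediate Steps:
X = ½ (X = 1/2 = ½ ≈ 0.50000)
(5 - 1*7) + 1*h(X, -4) = (5 - 1*7) + 1*√((½)² + (-4)²) = (5 - 7) + 1*√(¼ + 16) = -2 + 1*√(65/4) = -2 + 1*(√65/2) = -2 + √65/2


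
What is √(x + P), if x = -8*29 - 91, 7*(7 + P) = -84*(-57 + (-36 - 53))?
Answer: 3*√158 ≈ 37.709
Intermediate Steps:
P = 1745 (P = -7 + (-84*(-57 + (-36 - 53)))/7 = -7 + (-84*(-57 - 89))/7 = -7 + (-84*(-146))/7 = -7 + (⅐)*12264 = -7 + 1752 = 1745)
x = -323 (x = -232 - 91 = -323)
√(x + P) = √(-323 + 1745) = √1422 = 3*√158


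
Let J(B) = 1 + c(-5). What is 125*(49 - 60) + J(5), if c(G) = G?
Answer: -1379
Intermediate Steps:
J(B) = -4 (J(B) = 1 - 5 = -4)
125*(49 - 60) + J(5) = 125*(49 - 60) - 4 = 125*(-11) - 4 = -1375 - 4 = -1379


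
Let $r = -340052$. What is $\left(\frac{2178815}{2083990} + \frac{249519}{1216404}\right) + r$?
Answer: $- \frac{28733991026271995}{84499125732} \approx -3.4005 \cdot 10^{5}$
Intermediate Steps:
$\left(\frac{2178815}{2083990} + \frac{249519}{1216404}\right) + r = \left(\frac{2178815}{2083990} + \frac{249519}{1216404}\right) - 340052 = \left(2178815 \cdot \frac{1}{2083990} + 249519 \cdot \frac{1}{1216404}\right) - 340052 = \left(\frac{435763}{416798} + \frac{83173}{405468}\right) - 340052 = \frac{105677146069}{84499125732} - 340052 = - \frac{28733991026271995}{84499125732}$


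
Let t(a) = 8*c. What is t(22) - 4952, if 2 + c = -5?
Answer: -5008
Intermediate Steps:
c = -7 (c = -2 - 5 = -7)
t(a) = -56 (t(a) = 8*(-7) = -56)
t(22) - 4952 = -56 - 4952 = -5008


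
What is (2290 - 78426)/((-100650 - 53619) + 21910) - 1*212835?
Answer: -28170551629/132359 ≈ -2.1283e+5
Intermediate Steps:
(2290 - 78426)/((-100650 - 53619) + 21910) - 1*212835 = -76136/(-154269 + 21910) - 212835 = -76136/(-132359) - 212835 = -76136*(-1/132359) - 212835 = 76136/132359 - 212835 = -28170551629/132359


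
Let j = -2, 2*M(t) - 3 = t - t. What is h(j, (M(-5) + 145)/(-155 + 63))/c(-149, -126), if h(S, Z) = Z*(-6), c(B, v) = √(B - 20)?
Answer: -879*I/1196 ≈ -0.73495*I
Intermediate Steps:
M(t) = 3/2 (M(t) = 3/2 + (t - t)/2 = 3/2 + (½)*0 = 3/2 + 0 = 3/2)
c(B, v) = √(-20 + B)
h(S, Z) = -6*Z
h(j, (M(-5) + 145)/(-155 + 63))/c(-149, -126) = (-6*(3/2 + 145)/(-155 + 63))/(√(-20 - 149)) = (-879/(-92))/(√(-169)) = (-879*(-1)/92)/((13*I)) = (-6*(-293/184))*(-I/13) = 879*(-I/13)/92 = -879*I/1196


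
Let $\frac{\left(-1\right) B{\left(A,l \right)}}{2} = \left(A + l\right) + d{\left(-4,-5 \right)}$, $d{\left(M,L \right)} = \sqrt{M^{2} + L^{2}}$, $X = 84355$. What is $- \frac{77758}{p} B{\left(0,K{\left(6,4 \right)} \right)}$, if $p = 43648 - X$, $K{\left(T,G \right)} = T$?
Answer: $- \frac{311032}{13569} - \frac{155516 \sqrt{41}}{40707} \approx -47.385$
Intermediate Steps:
$d{\left(M,L \right)} = \sqrt{L^{2} + M^{2}}$
$p = -40707$ ($p = 43648 - 84355 = -40707$)
$B{\left(A,l \right)} = - 2 A - 2 l - 2 \sqrt{41}$ ($B{\left(A,l \right)} = - 2 \left(\left(A + l\right) + \sqrt{\left(-5\right)^{2} + \left(-4\right)^{2}}\right) = - 2 \left(\left(A + l\right) + \sqrt{25 + 16}\right) = - 2 \left(\left(A + l\right) + \sqrt{41}\right) = - 2 \left(A + l + \sqrt{41}\right) = - 2 A - 2 l - 2 \sqrt{41}$)
$- \frac{77758}{p} B{\left(0,K{\left(6,4 \right)} \right)} = - \frac{77758}{-40707} \left(\left(-2\right) 0 - 12 - 2 \sqrt{41}\right) = \left(-77758\right) \left(- \frac{1}{40707}\right) \left(0 - 12 - 2 \sqrt{41}\right) = \frac{77758 \left(-12 - 2 \sqrt{41}\right)}{40707} = - \frac{311032}{13569} - \frac{155516 \sqrt{41}}{40707}$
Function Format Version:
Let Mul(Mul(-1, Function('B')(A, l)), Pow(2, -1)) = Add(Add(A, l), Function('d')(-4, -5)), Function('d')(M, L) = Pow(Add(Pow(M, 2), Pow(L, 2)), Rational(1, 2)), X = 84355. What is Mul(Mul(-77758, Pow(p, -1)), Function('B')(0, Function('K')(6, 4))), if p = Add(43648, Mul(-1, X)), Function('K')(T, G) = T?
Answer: Add(Rational(-311032, 13569), Mul(Rational(-155516, 40707), Pow(41, Rational(1, 2)))) ≈ -47.385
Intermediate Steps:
Function('d')(M, L) = Pow(Add(Pow(L, 2), Pow(M, 2)), Rational(1, 2))
p = -40707 (p = Add(43648, Mul(-1, 84355)) = Add(43648, -84355) = -40707)
Function('B')(A, l) = Add(Mul(-2, A), Mul(-2, l), Mul(-2, Pow(41, Rational(1, 2)))) (Function('B')(A, l) = Mul(-2, Add(Add(A, l), Pow(Add(Pow(-5, 2), Pow(-4, 2)), Rational(1, 2)))) = Mul(-2, Add(Add(A, l), Pow(Add(25, 16), Rational(1, 2)))) = Mul(-2, Add(Add(A, l), Pow(41, Rational(1, 2)))) = Mul(-2, Add(A, l, Pow(41, Rational(1, 2)))) = Add(Mul(-2, A), Mul(-2, l), Mul(-2, Pow(41, Rational(1, 2)))))
Mul(Mul(-77758, Pow(p, -1)), Function('B')(0, Function('K')(6, 4))) = Mul(Mul(-77758, Pow(-40707, -1)), Add(Mul(-2, 0), Mul(-2, 6), Mul(-2, Pow(41, Rational(1, 2))))) = Mul(Mul(-77758, Rational(-1, 40707)), Add(0, -12, Mul(-2, Pow(41, Rational(1, 2))))) = Mul(Rational(77758, 40707), Add(-12, Mul(-2, Pow(41, Rational(1, 2))))) = Add(Rational(-311032, 13569), Mul(Rational(-155516, 40707), Pow(41, Rational(1, 2))))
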